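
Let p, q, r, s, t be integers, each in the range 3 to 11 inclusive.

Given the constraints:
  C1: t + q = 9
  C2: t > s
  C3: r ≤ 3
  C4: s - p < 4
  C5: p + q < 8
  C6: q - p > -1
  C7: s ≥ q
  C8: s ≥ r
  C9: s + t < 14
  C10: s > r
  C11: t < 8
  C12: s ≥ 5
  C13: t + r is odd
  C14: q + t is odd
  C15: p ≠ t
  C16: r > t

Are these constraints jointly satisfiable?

Unsatisfiable

Constraints 2, 10, and 16 give s < t, t < r, r < s. Chaining: s < t < r < s, which forces s < s — impossible.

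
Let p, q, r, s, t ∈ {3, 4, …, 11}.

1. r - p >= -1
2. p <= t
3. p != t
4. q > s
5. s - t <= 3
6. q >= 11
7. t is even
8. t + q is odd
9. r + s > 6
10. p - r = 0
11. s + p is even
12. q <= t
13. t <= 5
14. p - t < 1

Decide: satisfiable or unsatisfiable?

Unsatisfiable

From constraint 6: q ≥ 11. From constraints 12 and 13: q ≤ t and t ≤ 5, so q ≤ 5. But 5 < 11, so no value of q works.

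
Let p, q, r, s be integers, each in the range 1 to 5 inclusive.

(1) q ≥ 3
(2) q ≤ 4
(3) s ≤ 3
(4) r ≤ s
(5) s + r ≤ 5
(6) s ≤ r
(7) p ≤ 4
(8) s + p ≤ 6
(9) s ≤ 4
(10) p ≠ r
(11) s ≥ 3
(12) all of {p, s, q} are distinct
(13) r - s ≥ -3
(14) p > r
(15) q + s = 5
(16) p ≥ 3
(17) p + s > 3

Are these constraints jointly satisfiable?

Constraints 1, 2, 7, 9, 11, and 16 confine each of p, s, q to the 2 values {3, 4}.
Constraint 12 requires all 3 of them to be distinct, but only 2 values are available — impossible by the pigeonhole principle.

Unsatisfiable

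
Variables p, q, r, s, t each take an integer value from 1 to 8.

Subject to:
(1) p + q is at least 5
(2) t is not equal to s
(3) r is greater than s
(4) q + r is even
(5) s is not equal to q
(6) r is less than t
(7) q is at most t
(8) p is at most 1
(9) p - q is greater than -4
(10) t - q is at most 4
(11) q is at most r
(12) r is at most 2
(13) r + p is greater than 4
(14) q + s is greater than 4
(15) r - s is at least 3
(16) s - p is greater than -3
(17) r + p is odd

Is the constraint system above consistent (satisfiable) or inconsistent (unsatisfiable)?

From constraint 8: p ≤ 1. From constraints 11 and 12: q ≤ r ≤ 2. Hence p + q ≤ 3. But constraint 1 requires p + q ≥ 5, and 5 > 3. Contradiction.

Unsatisfiable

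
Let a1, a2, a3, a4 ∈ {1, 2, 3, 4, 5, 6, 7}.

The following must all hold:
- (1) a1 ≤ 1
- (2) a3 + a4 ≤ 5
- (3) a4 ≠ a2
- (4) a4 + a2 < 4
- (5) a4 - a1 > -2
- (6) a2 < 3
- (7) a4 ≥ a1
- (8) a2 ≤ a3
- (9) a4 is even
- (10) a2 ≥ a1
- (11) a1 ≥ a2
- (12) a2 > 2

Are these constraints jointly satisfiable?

Unsatisfiable

From constraint 12: a2 ≥ 3. From constraint 6: a2 ≤ 2. But 2 < 3, so no value of a2 works.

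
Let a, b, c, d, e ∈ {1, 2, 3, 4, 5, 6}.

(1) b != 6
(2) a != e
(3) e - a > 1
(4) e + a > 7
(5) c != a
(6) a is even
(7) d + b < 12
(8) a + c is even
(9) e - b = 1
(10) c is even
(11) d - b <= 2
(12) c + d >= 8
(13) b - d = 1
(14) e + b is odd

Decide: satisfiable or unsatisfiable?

Setting (a, b, c, d, e) = (2, 5, 4, 4, 6) satisfies everything: constraint 3: e - a = 4; constraint 4: e + a = 8; constraint 7: d + b = 9, and the others follow.

Satisfiable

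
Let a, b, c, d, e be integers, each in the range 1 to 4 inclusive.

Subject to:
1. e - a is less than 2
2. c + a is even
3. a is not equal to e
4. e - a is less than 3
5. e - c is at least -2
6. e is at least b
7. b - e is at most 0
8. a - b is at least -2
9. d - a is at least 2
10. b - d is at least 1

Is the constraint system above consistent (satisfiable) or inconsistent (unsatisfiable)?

Constraints 8, 9, and 10 give d − a ≥ 2, a − b ≥ -2, b − d ≥ 1.
Adding all 3 inequalities: the left sides telescope to 0, and the right sides sum to 2 + (-2) + 1 = 1. So 0 ≥ 1, which is false.

Unsatisfiable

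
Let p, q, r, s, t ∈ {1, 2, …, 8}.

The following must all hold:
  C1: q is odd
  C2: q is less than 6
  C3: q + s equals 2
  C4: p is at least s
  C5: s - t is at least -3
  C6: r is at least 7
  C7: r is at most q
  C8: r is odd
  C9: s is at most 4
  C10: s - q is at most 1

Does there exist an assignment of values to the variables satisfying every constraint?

From constraints 6 and 7: q ≥ r and r ≥ 7, so q ≥ 7. From constraint 2: q ≤ 5. But 5 < 7, so no value of q works.

Unsatisfiable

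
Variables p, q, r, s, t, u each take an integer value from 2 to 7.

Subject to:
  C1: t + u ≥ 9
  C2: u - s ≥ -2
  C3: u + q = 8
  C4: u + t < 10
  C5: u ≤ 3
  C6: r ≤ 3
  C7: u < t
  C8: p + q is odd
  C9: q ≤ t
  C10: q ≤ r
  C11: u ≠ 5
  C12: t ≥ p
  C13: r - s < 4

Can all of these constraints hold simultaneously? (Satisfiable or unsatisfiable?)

Unsatisfiable

From constraint 5: u ≤ 3. From constraints 6 and 10: q ≤ r ≤ 3. Hence u + q ≤ 6. But constraint 3 requires u + q = 8, and 8 > 6. Contradiction.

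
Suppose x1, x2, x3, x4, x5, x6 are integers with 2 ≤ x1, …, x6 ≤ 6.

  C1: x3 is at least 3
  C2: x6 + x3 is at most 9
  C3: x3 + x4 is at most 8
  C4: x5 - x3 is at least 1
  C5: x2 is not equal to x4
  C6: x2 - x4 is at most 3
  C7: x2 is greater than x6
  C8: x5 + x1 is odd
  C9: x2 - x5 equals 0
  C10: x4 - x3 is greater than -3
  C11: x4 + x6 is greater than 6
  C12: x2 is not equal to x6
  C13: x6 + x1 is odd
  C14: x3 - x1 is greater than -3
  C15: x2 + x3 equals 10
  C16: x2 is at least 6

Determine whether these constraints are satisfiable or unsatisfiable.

Satisfiable

Take x1 = 5, x2 = 6, x3 = 4, x4 = 3, x5 = 6, x6 = 4. Then constraint 2: x6 + x3 = 8; constraint 3: x3 + x4 = 7, and every other listed constraint is also met.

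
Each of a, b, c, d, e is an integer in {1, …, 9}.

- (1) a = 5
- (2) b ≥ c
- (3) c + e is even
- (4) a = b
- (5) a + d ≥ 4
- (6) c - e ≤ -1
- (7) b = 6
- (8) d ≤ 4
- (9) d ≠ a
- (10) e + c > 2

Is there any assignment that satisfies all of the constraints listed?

Constraint 1 fixes a = 5 and constraint 7 fixes b = 6, but constraint 4 requires a = b. Since 5 ≠ 6, contradiction.

Unsatisfiable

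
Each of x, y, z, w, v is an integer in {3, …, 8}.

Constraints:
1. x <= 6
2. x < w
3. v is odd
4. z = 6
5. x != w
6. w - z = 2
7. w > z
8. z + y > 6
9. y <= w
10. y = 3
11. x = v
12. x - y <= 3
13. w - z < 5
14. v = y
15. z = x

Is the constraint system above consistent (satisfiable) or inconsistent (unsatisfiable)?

Unsatisfiable

Constraint 4 fixes z = 6 and constraint 10 fixes y = 3. Constraints 11, 14, and 15 give z = x = v = y, so z = y. But 6 ≠ 3 — contradiction.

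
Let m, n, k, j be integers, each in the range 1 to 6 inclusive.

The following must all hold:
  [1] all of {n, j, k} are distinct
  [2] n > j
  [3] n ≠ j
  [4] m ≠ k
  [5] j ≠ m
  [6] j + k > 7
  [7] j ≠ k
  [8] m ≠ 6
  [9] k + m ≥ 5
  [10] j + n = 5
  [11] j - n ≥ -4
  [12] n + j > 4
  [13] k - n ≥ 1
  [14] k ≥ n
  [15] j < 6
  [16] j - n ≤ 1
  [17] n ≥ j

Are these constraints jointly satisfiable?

Satisfiable

The assignment m = 1, n = 3, k = 6, j = 2 works:
  constraint 6 holds since j + k = 8.
  constraint 9 holds since k + m = 7.
  constraint 10 holds since j + n = 5.
The rest check out directly.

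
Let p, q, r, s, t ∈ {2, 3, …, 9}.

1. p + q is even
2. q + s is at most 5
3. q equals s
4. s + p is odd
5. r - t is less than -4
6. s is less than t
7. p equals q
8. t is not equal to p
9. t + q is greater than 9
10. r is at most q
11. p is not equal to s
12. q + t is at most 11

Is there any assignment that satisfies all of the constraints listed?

Unsatisfiable

From constraints 3 and 7, p = q = s, so p = s. But constraint 11 says p ≠ s. Contradiction.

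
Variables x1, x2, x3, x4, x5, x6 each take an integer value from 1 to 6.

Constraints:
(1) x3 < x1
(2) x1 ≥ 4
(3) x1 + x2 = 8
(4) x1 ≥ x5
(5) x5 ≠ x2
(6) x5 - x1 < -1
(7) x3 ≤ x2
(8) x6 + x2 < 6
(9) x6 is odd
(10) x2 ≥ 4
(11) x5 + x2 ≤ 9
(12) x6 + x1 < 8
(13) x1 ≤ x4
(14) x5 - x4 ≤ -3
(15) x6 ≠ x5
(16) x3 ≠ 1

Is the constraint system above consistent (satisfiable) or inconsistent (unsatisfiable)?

The assignment x1 = 4, x2 = 4, x3 = 3, x4 = 6, x5 = 2, x6 = 1 works:
  constraint 3 holds since x1 + x2 = 8.
  constraint 6 holds since x5 - x1 = -2.
  constraint 8 holds since x6 + x2 = 5.
The rest check out directly.

Satisfiable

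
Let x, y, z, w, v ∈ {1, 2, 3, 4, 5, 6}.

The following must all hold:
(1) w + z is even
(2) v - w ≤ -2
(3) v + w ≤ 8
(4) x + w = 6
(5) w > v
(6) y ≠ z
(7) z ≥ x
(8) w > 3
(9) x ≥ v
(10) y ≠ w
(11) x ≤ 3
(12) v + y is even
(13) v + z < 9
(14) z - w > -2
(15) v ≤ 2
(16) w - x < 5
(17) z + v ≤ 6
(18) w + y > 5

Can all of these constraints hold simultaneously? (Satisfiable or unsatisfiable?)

Satisfiable

One satisfying assignment is x = 1, y = 1, z = 5, w = 5, v = 1.
For the less obvious constraints — constraint 2: v - w = -4; constraint 3: v + w = 6; constraint 4: x + w = 6 — and the others hold by inspection.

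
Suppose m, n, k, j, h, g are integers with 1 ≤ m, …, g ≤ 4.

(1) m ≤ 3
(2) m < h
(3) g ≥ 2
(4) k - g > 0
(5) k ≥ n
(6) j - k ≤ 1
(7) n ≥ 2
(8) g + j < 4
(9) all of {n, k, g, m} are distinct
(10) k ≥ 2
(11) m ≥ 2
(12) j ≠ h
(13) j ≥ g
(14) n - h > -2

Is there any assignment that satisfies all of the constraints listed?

Unsatisfiable

Constraints 3, 7, 10, and 11 confine each of n, k, g, m to the 3 values {2, …, 4} (the domain already gives each ≤ 4).
Constraint 9 requires all 4 of them to be distinct, but only 3 values are available — impossible by the pigeonhole principle.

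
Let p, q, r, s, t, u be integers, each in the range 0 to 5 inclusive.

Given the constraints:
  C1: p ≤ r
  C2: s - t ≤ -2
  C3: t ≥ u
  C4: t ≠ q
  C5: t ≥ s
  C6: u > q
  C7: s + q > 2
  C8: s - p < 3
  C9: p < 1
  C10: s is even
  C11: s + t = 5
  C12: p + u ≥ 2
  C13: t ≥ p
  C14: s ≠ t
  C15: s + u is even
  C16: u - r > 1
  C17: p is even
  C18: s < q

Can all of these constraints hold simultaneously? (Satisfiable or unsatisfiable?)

Try p = 0, q = 3, r = 0, s = 0, t = 5, u = 4.
Check constraint 2: s - t = -5; constraint 7: s + q = 3; constraint 8: s - p = 0. The remaining constraints are straightforward to verify.

Satisfiable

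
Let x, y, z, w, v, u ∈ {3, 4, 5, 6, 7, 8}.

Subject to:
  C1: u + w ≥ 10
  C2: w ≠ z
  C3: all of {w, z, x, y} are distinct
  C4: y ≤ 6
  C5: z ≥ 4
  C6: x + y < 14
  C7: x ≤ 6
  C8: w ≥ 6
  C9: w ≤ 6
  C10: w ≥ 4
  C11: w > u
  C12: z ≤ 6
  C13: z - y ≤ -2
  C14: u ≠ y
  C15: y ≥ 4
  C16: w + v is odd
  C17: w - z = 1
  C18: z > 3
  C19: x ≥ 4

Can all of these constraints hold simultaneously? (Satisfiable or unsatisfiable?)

Constraints 4, 5, 7, 9, 10, 12, 15, and 19 confine each of w, z, x, y to the 3 values {4, …, 6}.
Constraint 3 requires all 4 of them to be distinct, but only 3 values are available — impossible by the pigeonhole principle.

Unsatisfiable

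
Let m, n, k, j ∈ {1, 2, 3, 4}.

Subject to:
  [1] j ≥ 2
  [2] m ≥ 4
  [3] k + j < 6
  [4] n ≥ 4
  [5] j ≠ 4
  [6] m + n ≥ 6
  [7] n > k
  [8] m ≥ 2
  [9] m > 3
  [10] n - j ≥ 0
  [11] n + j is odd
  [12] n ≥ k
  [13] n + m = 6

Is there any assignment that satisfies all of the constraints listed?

From constraint 4: n ≥ 4. From constraint 2: m ≥ 4. Hence n + m ≥ 8. But constraint 13 requires n + m = 6, and 6 < 8. Contradiction.

Unsatisfiable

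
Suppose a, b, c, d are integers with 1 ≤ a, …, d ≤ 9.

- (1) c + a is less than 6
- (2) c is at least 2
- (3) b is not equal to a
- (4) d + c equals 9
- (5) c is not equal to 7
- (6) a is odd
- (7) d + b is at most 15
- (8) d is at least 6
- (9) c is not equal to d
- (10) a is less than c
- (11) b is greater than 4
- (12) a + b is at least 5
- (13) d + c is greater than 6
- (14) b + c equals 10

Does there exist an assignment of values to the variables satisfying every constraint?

Satisfiable

The assignment a = 1, b = 7, c = 3, d = 6 works:
  constraint 1 holds since c + a = 4.
  constraint 4 holds since d + c = 9.
The rest check out directly.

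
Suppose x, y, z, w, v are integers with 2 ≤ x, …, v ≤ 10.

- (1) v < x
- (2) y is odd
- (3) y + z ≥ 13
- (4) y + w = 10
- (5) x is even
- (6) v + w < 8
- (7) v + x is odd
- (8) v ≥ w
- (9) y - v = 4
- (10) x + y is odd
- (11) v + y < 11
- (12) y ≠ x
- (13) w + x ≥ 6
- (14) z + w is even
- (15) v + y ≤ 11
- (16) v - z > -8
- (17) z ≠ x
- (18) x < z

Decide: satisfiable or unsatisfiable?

Satisfiable

Try x = 4, y = 7, z = 9, w = 3, v = 3.
Check constraint 3: y + z = 16; constraint 4: y + w = 10; constraint 6: v + w = 6. The remaining constraints are straightforward to verify.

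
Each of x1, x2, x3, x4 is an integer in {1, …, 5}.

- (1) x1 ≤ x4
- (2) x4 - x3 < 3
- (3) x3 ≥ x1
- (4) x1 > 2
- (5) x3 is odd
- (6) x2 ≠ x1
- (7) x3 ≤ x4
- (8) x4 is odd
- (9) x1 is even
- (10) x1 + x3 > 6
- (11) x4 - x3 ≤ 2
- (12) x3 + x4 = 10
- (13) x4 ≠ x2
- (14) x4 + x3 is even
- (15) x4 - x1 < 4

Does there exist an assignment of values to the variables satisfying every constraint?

Satisfiable

The assignment x1 = 4, x2 = 1, x3 = 5, x4 = 5 works:
  constraint 2 holds since x4 - x3 = 0.
  constraint 10 holds since x1 + x3 = 9.
  constraint 11 holds since x4 - x3 = 0.
The rest check out directly.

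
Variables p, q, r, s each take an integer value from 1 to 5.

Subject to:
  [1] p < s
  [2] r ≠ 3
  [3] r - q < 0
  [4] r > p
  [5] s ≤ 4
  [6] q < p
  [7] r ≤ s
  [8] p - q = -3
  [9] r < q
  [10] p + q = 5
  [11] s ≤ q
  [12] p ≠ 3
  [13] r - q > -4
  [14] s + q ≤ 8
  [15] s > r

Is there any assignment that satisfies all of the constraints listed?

Unsatisfiable

Constraints 4, 6, 11, and 15 give p < r, r < s, s ≤ q, q < p. Chaining: p < r < s ≤ q < p, which forces p < p — impossible.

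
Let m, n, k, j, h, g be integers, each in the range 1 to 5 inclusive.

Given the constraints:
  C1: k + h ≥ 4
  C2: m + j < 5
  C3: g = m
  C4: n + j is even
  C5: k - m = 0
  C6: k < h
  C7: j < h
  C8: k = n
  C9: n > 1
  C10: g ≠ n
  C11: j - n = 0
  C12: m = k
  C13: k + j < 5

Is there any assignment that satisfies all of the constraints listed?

Unsatisfiable

From constraints 3, 8, and 12, g = m = k = n, so g = n. But constraint 10 says g ≠ n. Contradiction.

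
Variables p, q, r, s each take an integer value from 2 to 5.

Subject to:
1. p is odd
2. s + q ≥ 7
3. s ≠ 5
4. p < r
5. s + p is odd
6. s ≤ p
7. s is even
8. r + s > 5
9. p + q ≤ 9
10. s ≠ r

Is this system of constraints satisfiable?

Setting (p, q, r, s) = (3, 5, 4, 2) satisfies everything: constraint 2: s + q = 7; constraint 8: r + s = 6; constraint 9: p + q = 8, and the others follow.

Satisfiable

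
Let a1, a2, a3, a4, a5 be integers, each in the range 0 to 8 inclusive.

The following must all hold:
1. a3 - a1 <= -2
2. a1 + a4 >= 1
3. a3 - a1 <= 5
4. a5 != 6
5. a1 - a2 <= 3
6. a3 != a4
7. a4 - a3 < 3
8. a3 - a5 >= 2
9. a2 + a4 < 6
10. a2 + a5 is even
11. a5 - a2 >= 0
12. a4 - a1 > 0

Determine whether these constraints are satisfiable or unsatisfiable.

Unsatisfiable

Constraints 1, 5, 8, and 11 give a5 − a2 ≥ 0, a2 − a1 ≥ -3, a1 − a3 ≥ 2, a3 − a5 ≥ 2.
Adding all 4 inequalities: the left sides telescope to 0, and the right sides sum to 0 + (-3) + 2 + 2 = 1. So 0 ≥ 1, which is false.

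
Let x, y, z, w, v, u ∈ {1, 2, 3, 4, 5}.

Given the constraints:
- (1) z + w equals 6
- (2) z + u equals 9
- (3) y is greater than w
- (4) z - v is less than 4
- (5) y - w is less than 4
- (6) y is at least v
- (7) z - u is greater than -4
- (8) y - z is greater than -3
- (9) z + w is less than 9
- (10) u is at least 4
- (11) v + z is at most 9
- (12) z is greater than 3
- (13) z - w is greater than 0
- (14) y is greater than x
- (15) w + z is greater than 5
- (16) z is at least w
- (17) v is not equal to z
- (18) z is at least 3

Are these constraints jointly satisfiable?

Satisfiable

The assignment x = 2, y = 4, z = 4, w = 2, v = 2, u = 5 works:
  constraint 1 holds since z + w = 6.
  constraint 2 holds since z + u = 9.
The rest check out directly.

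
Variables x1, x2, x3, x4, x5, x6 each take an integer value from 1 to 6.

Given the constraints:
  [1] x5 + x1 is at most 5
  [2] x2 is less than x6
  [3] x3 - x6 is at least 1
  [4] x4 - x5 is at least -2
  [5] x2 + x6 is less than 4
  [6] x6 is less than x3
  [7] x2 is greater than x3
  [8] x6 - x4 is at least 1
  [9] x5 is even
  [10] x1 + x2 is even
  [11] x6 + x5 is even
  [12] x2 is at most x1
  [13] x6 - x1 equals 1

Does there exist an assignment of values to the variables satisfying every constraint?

Unsatisfiable

Constraints 2, 6, and 7 give x6 < x3, x3 < x2, x2 < x6. Chaining: x6 < x3 < x2 < x6, which forces x6 < x6 — impossible.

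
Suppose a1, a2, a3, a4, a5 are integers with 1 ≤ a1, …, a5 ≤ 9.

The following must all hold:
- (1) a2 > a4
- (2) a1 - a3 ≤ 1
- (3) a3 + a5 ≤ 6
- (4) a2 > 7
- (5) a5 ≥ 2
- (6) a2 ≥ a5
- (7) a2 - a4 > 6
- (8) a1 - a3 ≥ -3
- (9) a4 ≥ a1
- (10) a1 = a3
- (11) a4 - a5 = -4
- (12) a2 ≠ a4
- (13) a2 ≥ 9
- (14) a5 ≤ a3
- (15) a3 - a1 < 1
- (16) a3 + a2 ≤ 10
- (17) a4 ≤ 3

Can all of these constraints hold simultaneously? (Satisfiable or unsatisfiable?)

Unsatisfiable

From constraints 5 and 14: a3 ≥ a5 ≥ 2. From constraint 13: a2 ≥ 9. Hence a3 + a2 ≥ 11. But constraint 16 requires a3 + a2 ≤ 10, and 10 < 11. Contradiction.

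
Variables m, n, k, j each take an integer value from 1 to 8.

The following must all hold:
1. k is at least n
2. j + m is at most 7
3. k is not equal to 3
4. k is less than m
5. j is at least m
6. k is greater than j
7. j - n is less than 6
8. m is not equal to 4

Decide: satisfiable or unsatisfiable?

Constraints 4, 5, and 6 give m ≤ j, j < k, k < m. Chaining: m ≤ j < k < m, which forces m < m — impossible.

Unsatisfiable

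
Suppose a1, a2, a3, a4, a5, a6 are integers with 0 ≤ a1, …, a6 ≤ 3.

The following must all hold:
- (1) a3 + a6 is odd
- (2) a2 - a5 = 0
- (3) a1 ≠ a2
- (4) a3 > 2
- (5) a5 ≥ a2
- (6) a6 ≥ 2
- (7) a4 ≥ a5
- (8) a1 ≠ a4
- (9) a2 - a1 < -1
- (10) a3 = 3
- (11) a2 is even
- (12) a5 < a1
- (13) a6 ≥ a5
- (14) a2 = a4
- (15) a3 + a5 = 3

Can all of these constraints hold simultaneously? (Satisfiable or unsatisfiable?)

Setting (a1, a2, a3, a4, a5, a6) = (3, 0, 3, 0, 0, 2) satisfies everything: constraint 2: a2 - a5 = 0; constraint 9: a2 - a1 = -3; constraint 15: a3 + a5 = 3, and the others follow.

Satisfiable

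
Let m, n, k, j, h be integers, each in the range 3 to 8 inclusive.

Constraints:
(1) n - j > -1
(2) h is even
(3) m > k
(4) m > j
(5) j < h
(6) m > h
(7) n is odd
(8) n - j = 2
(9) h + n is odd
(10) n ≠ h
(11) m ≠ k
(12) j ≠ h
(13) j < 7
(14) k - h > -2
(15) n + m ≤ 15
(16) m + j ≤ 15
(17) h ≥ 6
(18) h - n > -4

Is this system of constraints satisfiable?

Take m = 8, n = 7, k = 5, j = 5, h = 6. Then constraint 1: n - j = 2; constraint 8: n - j = 2, and every other listed constraint is also met.

Satisfiable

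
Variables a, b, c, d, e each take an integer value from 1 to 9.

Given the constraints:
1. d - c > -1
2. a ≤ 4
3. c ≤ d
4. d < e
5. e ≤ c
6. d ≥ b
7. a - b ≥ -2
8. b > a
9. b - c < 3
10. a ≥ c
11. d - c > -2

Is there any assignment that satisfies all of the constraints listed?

Unsatisfiable

Constraints 4, 5, 6, 8, and 10 give e ≤ c, c ≤ a, a < b, b ≤ d, d < e. Chaining: e ≤ c ≤ a < b ≤ d < e, which forces e < e — impossible.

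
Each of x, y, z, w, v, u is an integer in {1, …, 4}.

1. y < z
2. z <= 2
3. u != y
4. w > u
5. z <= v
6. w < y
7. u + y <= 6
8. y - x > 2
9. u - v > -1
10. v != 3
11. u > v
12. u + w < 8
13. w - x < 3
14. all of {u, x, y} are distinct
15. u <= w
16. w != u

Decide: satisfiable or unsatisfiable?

Constraints 1, 5, 6, 11, and 15 give y < z, z ≤ v, v < u, u ≤ w, w < y. Chaining: y < z ≤ v < u ≤ w < y, which forces y < y — impossible.

Unsatisfiable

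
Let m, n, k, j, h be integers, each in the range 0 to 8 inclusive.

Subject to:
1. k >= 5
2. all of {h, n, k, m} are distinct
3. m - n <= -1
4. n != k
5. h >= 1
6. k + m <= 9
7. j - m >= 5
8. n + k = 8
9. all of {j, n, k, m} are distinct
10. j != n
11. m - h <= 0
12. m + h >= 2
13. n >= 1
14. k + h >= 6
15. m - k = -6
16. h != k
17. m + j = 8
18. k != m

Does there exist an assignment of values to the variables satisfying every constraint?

Setting (m, n, k, j, h) = (0, 2, 6, 8, 3) satisfies everything: constraint 3: m - n = -2; constraint 6: k + m = 6, and the others follow.

Satisfiable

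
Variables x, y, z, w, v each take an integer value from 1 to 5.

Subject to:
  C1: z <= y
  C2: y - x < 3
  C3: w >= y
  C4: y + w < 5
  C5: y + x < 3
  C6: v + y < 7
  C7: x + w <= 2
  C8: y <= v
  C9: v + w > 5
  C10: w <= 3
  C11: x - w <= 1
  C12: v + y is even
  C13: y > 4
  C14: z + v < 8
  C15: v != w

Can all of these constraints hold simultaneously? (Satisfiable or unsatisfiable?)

Unsatisfiable

From constraint 13: y ≥ 5. From constraints 3 and 10: y ≤ w and w ≤ 3, so y ≤ 3. But 3 < 5, so no value of y works.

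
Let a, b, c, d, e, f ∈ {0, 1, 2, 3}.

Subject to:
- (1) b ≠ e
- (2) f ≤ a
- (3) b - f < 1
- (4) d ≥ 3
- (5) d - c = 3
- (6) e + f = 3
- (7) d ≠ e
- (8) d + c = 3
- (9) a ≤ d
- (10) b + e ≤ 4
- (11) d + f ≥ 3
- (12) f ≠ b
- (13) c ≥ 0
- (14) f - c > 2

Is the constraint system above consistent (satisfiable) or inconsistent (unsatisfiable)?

Satisfiable

One satisfying assignment is a = 3, b = 1, c = 0, d = 3, e = 0, f = 3.
For the less obvious constraints — constraint 3: b - f = -2; constraint 5: d - c = 3; constraint 6: e + f = 3 — and the others hold by inspection.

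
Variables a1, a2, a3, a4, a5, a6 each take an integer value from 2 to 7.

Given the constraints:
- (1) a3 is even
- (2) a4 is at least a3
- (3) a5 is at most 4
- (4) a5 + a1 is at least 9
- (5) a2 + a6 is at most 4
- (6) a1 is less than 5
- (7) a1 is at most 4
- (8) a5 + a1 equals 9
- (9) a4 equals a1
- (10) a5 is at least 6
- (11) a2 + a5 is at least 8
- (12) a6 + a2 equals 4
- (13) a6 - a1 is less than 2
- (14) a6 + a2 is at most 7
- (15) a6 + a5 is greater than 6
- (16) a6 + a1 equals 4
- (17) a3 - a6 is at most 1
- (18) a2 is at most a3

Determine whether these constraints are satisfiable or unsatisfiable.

From constraint 3: a5 ≤ 4. From constraint 7: a1 ≤ 4. Hence a5 + a1 ≤ 8. But constraint 4 requires a5 + a1 ≥ 9, and 9 > 8. Contradiction.

Unsatisfiable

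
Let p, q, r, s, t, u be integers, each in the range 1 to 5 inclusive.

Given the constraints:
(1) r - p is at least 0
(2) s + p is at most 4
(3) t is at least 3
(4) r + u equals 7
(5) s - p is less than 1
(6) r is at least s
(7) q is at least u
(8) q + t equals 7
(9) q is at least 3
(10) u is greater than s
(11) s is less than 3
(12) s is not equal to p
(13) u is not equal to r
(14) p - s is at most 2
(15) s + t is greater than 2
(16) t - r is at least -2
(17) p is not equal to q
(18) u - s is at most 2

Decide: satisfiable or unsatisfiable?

Try p = 2, q = 3, r = 5, s = 1, t = 4, u = 2.
Check constraint 1: r - p = 3; constraint 2: s + p = 3. The remaining constraints are straightforward to verify.

Satisfiable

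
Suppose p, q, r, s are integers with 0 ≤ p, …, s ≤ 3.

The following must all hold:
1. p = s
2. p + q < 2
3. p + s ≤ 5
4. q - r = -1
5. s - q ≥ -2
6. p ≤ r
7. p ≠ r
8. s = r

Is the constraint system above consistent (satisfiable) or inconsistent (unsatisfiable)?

Unsatisfiable

From constraints 1 and 8, p = s = r, so p = r. But constraint 7 says p ≠ r. Contradiction.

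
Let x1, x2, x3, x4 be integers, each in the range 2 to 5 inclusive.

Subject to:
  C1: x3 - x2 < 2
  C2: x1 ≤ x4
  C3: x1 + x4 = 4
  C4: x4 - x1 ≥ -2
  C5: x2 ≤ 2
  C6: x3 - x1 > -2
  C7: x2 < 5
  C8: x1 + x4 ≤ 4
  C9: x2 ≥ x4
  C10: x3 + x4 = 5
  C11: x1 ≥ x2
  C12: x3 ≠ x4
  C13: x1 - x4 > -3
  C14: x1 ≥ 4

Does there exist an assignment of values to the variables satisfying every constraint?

From constraints 2 and 14: x4 ≥ x1 and x1 ≥ 4, so x4 ≥ 4. From constraints 5 and 9: x4 ≤ x2 and x2 ≤ 2, so x4 ≤ 2. But 2 < 4, so no value of x4 works.

Unsatisfiable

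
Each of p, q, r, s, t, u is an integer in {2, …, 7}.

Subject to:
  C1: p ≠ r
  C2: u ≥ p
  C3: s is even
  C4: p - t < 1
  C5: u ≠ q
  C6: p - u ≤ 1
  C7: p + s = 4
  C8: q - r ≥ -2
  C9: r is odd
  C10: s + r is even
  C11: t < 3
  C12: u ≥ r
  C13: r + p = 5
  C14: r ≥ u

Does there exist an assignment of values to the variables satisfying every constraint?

Unsatisfiable

Constraint 3 makes s even and constraint 9 makes r odd, so s + r must be odd. Constraint 10 says s + r is even — contradiction.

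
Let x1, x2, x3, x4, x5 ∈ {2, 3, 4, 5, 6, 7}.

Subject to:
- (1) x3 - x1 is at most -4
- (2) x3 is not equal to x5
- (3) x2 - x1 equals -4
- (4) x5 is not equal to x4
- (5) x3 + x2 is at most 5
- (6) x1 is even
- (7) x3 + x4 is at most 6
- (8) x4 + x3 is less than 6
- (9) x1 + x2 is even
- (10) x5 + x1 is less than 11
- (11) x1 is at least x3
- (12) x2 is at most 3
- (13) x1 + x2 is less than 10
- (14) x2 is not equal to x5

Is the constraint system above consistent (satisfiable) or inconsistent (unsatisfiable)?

The assignment x1 = 6, x2 = 2, x3 = 2, x4 = 2, x5 = 4 works:
  constraint 1 holds since x3 - x1 = -4.
  constraint 3 holds since x2 - x1 = -4.
The rest check out directly.

Satisfiable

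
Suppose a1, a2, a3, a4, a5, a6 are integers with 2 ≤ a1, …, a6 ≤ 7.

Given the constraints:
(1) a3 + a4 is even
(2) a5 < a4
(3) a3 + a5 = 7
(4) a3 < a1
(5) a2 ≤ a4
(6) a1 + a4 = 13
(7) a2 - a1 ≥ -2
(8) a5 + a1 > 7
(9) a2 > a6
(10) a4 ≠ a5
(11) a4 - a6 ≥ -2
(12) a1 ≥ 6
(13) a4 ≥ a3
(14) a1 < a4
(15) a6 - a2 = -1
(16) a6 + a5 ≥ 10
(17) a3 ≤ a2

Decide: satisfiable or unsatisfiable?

Setting (a1, a2, a3, a4, a5, a6) = (6, 7, 3, 7, 4, 6) satisfies everything: constraint 3: a3 + a5 = 7; constraint 6: a1 + a4 = 13, and the others follow.

Satisfiable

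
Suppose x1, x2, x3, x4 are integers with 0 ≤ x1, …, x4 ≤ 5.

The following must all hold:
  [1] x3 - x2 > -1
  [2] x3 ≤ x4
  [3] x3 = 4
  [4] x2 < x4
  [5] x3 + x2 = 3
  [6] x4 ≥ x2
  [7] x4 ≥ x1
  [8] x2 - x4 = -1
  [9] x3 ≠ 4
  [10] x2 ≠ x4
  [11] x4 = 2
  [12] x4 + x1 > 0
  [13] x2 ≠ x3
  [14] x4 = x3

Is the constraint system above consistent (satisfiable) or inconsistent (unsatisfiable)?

Constraint 11 fixes x4 = 2 and constraint 3 fixes x3 = 4, but constraint 14 requires x4 = x3. Since 2 ≠ 4, contradiction.

Unsatisfiable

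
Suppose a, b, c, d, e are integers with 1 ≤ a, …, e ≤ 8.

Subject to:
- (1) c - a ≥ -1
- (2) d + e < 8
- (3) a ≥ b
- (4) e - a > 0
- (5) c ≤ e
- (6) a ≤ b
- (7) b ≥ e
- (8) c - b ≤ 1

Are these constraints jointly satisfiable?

Unsatisfiable

Constraints 3, 4, and 7 give a < e, e ≤ b, b ≤ a. Chaining: a < e ≤ b ≤ a, which forces a < a — impossible.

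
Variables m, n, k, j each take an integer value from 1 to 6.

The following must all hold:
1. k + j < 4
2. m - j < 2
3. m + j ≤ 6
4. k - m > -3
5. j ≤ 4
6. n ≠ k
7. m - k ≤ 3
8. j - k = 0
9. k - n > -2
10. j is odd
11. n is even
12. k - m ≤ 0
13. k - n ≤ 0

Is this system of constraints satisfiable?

Satisfiable

Try m = 2, n = 2, k = 1, j = 1.
Check constraint 1: k + j = 2; constraint 2: m - j = 1. The remaining constraints are straightforward to verify.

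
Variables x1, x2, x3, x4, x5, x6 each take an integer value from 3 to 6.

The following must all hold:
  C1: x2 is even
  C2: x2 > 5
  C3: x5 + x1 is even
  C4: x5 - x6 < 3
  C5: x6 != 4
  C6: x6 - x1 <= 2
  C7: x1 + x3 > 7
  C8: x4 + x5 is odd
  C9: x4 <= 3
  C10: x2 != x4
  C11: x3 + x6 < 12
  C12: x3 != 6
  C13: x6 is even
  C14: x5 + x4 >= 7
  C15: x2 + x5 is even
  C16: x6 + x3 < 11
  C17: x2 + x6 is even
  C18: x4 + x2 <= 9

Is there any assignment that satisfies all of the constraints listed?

The assignment x1 = 6, x2 = 6, x3 = 3, x4 = 3, x5 = 6, x6 = 6 works:
  constraint 4 holds since x5 - x6 = 0.
  constraint 6 holds since x6 - x1 = 0.
  constraint 7 holds since x1 + x3 = 9.
The rest check out directly.

Satisfiable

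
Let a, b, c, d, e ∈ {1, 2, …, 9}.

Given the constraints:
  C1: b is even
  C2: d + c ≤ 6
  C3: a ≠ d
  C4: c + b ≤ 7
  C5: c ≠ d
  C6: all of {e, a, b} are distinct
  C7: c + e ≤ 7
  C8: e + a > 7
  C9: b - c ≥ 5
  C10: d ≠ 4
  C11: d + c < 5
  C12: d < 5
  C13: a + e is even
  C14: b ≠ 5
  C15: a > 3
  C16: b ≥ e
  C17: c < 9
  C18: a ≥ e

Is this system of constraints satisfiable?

Satisfiable

The assignment a = 5, b = 6, c = 1, d = 2, e = 3 works:
  constraint 2 holds since d + c = 3.
  constraint 4 holds since c + b = 7.
  constraint 7 holds since c + e = 4.
The rest check out directly.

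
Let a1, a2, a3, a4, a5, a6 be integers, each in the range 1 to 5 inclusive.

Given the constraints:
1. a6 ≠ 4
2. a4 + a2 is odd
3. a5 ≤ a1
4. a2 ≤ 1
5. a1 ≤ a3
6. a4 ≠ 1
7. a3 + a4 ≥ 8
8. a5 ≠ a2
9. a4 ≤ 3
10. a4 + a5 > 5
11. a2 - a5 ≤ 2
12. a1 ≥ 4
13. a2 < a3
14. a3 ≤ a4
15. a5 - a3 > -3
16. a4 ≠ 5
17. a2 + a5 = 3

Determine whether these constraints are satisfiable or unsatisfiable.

From constraints 5 and 12: a3 ≥ a1 and a1 ≥ 4, so a3 ≥ 4. From constraints 9 and 14: a3 ≤ a4 and a4 ≤ 3, so a3 ≤ 3. But 3 < 4, so no value of a3 works.

Unsatisfiable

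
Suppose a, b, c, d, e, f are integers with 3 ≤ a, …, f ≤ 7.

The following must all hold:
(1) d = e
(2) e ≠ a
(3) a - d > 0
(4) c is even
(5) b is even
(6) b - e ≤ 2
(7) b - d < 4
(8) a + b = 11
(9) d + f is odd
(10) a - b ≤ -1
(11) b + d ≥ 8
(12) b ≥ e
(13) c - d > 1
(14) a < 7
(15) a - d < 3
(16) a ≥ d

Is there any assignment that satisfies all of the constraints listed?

Satisfiable

Try a = 5, b = 6, c = 6, d = 4, e = 4, f = 7.
Check constraint 3: a - d = 1; constraint 6: b - e = 2; constraint 7: b - d = 2. The remaining constraints are straightforward to verify.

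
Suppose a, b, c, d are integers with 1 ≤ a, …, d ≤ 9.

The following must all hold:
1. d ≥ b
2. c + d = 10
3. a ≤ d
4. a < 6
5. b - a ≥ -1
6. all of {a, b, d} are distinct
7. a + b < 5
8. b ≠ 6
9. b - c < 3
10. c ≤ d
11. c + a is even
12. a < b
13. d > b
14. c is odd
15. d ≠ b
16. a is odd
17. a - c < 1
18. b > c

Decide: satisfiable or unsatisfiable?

Satisfiable

The assignment a = 1, b = 3, c = 1, d = 9 works:
  constraint 2 holds since c + d = 10.
  constraint 5 holds since b - a = 2.
The rest check out directly.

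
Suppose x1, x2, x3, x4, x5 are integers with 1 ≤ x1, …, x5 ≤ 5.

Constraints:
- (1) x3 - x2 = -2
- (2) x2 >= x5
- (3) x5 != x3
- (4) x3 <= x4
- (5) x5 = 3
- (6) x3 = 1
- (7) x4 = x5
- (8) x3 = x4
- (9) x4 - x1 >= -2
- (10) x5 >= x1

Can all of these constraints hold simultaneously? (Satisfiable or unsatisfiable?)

Constraint 6 fixes x3 = 1 and constraint 5 fixes x5 = 3. Constraints 7 and 8 give x3 = x4 = x5, so x3 = x5. But 1 ≠ 3 — contradiction.

Unsatisfiable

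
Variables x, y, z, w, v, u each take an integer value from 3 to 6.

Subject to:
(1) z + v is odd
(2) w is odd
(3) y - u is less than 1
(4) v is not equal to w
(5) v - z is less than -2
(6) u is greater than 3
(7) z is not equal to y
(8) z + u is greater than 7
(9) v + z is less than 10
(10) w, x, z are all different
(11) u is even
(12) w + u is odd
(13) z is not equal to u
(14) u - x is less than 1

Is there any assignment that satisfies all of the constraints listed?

Try x = 4, y = 4, z = 6, w = 5, v = 3, u = 4.
Check constraint 3: y - u = 0; constraint 5: v - z = -3. The remaining constraints are straightforward to verify.

Satisfiable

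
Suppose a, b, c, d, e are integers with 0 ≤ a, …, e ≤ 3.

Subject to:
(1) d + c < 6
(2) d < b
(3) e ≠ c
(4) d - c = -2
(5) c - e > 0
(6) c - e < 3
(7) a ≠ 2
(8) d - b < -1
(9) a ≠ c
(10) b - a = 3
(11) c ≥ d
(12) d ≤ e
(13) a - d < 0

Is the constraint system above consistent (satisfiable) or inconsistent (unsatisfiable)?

The assignment a = 0, b = 3, c = 3, d = 1, e = 2 works:
  constraint 1 holds since d + c = 4.
  constraint 4 holds since d - c = -2.
The rest check out directly.

Satisfiable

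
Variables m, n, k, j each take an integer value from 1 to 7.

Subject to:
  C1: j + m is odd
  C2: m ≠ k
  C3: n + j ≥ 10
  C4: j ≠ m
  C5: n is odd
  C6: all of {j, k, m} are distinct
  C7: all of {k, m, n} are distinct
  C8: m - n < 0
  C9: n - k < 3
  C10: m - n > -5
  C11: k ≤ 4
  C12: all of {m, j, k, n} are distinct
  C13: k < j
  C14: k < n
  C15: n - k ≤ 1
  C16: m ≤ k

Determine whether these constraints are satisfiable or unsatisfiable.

Satisfiable

The assignment m = 3, n = 5, k = 4, j = 6 works:
  constraint 3 holds since n + j = 11.
  constraint 8 holds since m - n = -2.
  constraint 9 holds since n - k = 1.
The rest check out directly.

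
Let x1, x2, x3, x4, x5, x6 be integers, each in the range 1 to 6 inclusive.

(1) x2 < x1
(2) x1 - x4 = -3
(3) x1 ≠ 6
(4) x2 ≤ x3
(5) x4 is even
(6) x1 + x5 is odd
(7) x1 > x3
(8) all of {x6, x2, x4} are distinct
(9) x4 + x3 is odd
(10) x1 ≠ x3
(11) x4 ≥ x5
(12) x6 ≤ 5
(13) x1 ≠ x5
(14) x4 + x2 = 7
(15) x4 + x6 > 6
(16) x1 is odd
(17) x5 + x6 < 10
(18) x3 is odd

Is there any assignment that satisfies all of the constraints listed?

The assignment x1 = 3, x2 = 1, x3 = 1, x4 = 6, x5 = 4, x6 = 3 works:
  constraint 2 holds since x1 - x4 = -3.
  constraint 14 holds since x4 + x2 = 7.
  constraint 15 holds since x4 + x6 = 9.
The rest check out directly.

Satisfiable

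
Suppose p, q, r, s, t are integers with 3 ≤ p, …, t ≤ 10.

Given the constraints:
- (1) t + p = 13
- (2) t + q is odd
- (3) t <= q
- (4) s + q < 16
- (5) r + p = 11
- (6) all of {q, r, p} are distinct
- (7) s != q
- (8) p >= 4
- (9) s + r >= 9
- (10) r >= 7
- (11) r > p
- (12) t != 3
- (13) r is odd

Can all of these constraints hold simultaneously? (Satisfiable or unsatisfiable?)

The assignment p = 4, q = 10, r = 7, s = 3, t = 9 works:
  constraint 1 holds since t + p = 13.
  constraint 4 holds since s + q = 13.
The rest check out directly.

Satisfiable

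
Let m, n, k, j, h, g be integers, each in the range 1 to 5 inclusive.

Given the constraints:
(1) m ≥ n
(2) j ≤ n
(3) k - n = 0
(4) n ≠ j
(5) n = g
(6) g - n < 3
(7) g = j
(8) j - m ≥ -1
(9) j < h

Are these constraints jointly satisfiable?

Unsatisfiable

From constraints 5 and 7, n = g = j, so n = j. But constraint 4 says n ≠ j. Contradiction.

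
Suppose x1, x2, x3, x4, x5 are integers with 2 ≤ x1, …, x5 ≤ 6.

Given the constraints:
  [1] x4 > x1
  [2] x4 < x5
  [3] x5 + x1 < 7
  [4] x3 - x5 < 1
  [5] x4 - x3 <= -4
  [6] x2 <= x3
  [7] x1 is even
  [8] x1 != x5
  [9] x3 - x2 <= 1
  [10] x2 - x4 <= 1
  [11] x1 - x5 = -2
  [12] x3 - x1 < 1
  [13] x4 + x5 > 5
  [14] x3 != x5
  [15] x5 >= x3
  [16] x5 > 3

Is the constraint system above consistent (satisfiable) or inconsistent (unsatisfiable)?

Unsatisfiable

Constraints 5, 9, and 10 give x4 − x2 ≥ -1, x2 − x3 ≥ -1, x3 − x4 ≥ 4.
Adding all 3 inequalities: the left sides telescope to 0, and the right sides sum to (-1) + (-1) + 4 = 2. So 0 ≥ 2, which is false.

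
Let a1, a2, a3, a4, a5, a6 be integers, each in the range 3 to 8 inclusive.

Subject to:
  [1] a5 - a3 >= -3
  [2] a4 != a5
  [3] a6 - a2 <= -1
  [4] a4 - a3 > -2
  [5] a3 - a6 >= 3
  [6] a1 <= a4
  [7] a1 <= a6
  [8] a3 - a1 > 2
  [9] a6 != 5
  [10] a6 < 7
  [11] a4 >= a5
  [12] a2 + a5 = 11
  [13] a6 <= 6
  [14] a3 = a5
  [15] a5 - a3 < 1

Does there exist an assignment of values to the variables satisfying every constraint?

Satisfiable

The assignment a1 = 3, a2 = 5, a3 = 6, a4 = 7, a5 = 6, a6 = 3 works:
  constraint 1 holds since a5 - a3 = 0.
  constraint 3 holds since a6 - a2 = -2.
  constraint 4 holds since a4 - a3 = 1.
The rest check out directly.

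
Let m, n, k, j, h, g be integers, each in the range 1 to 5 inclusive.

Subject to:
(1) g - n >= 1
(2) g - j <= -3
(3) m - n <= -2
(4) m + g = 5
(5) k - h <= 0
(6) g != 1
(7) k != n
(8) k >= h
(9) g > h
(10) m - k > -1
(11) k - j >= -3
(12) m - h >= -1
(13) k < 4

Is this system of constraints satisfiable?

Unsatisfiable

Constraints 1, 2, 3, 5, 11, and 12 give g − n ≥ 1, n − m ≥ 2, m − h ≥ -1, h − k ≥ 0, k − j ≥ -3, j − g ≥ 3.
Adding all 6 inequalities: the left sides telescope to 0, and the right sides sum to 1 + 2 + (-1) + 0 + (-3) + 3 = 2. So 0 ≥ 2, which is false.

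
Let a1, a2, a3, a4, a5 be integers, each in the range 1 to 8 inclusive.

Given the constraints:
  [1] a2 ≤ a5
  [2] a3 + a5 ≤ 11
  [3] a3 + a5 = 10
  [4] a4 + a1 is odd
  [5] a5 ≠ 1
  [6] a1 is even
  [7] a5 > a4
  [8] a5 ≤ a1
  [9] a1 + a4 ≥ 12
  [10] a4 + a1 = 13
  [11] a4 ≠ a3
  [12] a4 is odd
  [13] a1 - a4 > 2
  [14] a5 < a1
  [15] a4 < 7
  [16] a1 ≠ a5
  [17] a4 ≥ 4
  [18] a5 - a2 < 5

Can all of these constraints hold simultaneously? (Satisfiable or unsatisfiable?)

Satisfiable

Setting (a1, a2, a3, a4, a5) = (8, 3, 3, 5, 7) satisfies everything: constraint 2: a3 + a5 = 10; constraint 3: a3 + a5 = 10, and the others follow.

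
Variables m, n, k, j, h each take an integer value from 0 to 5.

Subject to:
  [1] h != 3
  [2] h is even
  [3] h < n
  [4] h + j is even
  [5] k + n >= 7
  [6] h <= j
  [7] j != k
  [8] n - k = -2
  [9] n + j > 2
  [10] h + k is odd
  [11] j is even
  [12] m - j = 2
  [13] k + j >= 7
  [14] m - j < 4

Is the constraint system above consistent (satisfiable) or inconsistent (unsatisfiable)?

Satisfiable

Setting (m, n, k, j, h) = (4, 3, 5, 2, 2) satisfies everything: constraint 5: k + n = 8; constraint 8: n - k = -2; constraint 9: n + j = 5, and the others follow.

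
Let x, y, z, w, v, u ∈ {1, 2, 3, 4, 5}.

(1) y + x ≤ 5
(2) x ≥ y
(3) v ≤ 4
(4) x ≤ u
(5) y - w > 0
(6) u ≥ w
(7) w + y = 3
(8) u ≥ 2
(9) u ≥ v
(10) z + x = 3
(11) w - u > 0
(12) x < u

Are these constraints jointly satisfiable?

Unsatisfiable

Constraints 2, 5, 11, and 12 give w < y, y ≤ x, x < u, u < w. Chaining: w < y ≤ x < u < w, which forces w < w — impossible.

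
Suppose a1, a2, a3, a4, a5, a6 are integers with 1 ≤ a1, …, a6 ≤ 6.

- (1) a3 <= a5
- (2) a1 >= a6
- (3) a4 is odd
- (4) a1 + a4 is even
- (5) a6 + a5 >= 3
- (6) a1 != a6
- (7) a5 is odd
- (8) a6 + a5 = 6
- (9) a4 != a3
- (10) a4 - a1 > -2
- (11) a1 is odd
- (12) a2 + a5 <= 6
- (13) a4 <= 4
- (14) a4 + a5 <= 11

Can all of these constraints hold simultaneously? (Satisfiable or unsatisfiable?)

Setting (a1, a2, a3, a4, a5, a6) = (3, 1, 4, 3, 5, 1) satisfies everything: constraint 5: a6 + a5 = 6; constraint 8: a6 + a5 = 6; constraint 10: a4 - a1 = 0, and the others follow.

Satisfiable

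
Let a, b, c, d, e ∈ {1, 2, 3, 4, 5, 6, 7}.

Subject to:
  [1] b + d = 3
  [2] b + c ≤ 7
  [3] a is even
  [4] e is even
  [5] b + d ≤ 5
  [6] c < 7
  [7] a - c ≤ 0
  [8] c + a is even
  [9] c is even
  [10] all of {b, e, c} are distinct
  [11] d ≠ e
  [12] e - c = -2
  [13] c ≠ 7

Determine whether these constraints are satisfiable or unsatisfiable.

Satisfiable

Take a = 4, b = 1, c = 6, d = 2, e = 4. Then constraint 1: b + d = 3; constraint 2: b + c = 7, and every other listed constraint is also met.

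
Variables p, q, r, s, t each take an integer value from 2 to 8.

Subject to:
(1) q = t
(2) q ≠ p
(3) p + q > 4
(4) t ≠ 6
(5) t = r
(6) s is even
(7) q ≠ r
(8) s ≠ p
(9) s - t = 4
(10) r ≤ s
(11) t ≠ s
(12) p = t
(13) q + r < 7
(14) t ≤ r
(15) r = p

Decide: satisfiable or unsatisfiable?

Unsatisfiable

From constraints 1, 5, and 15, q = t = r = p, so q = p. But constraint 2 says q ≠ p. Contradiction.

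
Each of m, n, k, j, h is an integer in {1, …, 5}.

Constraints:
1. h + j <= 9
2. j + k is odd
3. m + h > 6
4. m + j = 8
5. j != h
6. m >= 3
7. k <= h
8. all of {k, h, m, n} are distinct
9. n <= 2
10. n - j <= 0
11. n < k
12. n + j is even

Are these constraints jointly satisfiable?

The assignment m = 5, n = 1, k = 2, j = 3, h = 4 works:
  constraint 1 holds since h + j = 7.
  constraint 3 holds since m + h = 9.
The rest check out directly.

Satisfiable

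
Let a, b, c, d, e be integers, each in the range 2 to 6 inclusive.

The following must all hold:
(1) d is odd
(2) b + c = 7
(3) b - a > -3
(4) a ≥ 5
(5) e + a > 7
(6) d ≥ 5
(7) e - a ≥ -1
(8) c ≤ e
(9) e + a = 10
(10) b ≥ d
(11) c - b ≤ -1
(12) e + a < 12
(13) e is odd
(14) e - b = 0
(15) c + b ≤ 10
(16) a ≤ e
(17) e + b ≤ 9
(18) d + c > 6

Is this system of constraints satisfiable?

Unsatisfiable

From constraints 4 and 16: e ≥ a ≥ 5. From constraints 6 and 10: b ≥ d ≥ 5. Hence e + b ≥ 10. But constraint 17 requires e + b ≤ 9, and 9 < 10. Contradiction.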